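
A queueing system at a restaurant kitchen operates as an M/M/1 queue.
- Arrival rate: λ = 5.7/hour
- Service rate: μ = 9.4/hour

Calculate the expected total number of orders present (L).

ρ = λ/μ = 5.7/9.4 = 0.6064
For M/M/1: L = λ/(μ-λ)
L = 5.7/(9.4-5.7) = 5.7/3.70
L = 1.5405 orders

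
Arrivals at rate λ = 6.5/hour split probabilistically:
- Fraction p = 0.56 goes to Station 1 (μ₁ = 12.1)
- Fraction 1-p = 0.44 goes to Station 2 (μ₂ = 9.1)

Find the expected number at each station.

Effective rates: λ₁ = 6.5×0.56 = 3.64, λ₂ = 6.5×0.44 = 2.86
Station 1: ρ₁ = 3.64/12.1 = 0.30083, L₁ = ρ₁/(1-ρ₁) = 0.30083/(1-0.30083) = 0.4303
Station 2: ρ₂ = 2.86/9.1 = 0.31429, L₂ = ρ₂/(1-ρ₂) = 0.31429/(1-0.31429) = 0.4583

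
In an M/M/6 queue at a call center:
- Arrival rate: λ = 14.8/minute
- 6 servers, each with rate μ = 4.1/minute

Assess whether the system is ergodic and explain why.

Stability requires ρ = λ/(cμ) < 1
ρ = 14.8/(6 × 4.1) = 14.8/24.60 = 0.6016
Since 0.6016 < 1, the system is STABLE.
The servers are busy 60.16% of the time.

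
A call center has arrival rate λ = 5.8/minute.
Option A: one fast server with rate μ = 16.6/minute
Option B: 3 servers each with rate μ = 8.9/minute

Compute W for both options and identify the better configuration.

Option A: single server μ = 16.6 (M/M/1)
  ρ_A = 5.8/16.6 = 0.3494
  W_A = 1/(μ-λ) = 1/(16.6-5.8) = 1/10.80 = 0.09259

Option B: 3 servers μ = 8.9 (M/M/3)
  ρ_B = λ/(cμ) = 5.8/(3×8.9) = 0.2172
  Offered load a = λ/μ = cρ = 5.8/8.9 = 0.6517
  P₀ = [ Σₙ₌₀^2 aⁿ/n! + a^3/(3!(1-ρ)) ]⁻¹
  Σ = a^0/0! + a^1/1! + a^2/2! = 1.0000 + 0.6517 + 0.2123 = 1.8640
  a^3/(3!(1-ρ)) = 0.2768/(6 × 0.7828) = 0.05893
  P₀ = 1/(1.8640 + 0.05893) = 0.5200
  Lq = P₀·a^3·ρ / (3!(1-ρ)²) = 0.5200 × 0.2768 × 0.2172 / (6 × 0.6127) = 0.008504
  Wq_B = Lq/λ = 0.0085043/5.8 = 0.0014663
  W_B = Wq_B + 1/μ = 0.0014663 + 0.11236 = 0.1138

Since W_A = 0.09259 < W_B = 0.1138, Option A (single fast server) has the shorter time in system.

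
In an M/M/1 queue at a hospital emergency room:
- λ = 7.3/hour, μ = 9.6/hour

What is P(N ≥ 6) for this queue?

ρ = λ/μ = 7.3/9.6 = 0.7604
P(N ≥ n) = ρⁿ
P(N ≥ 6) = 0.7604^6
P(N ≥ 6) = 0.1933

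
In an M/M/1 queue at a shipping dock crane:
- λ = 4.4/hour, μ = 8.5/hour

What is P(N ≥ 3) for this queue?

ρ = λ/μ = 4.4/8.5 = 0.5176
P(N ≥ n) = ρⁿ
P(N ≥ 3) = 0.5176^3
P(N ≥ 3) = 0.1387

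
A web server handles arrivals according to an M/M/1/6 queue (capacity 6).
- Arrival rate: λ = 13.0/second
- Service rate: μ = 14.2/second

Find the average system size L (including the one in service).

ρ = λ/μ = 13.0/14.2 = 0.9155
P₀ = (1-ρ)/(1-ρ^(K+1)) = (1-0.9155)/(1-0.9155^7) = 0.08450/0.4610 = 0.1833
P_K = P₀×ρ^K = 0.1833 × 0.9155^6 = 0.1833 × 0.5888 = 0.1079
L = ρ[1 - (K+1)ρ^K + Kρ^(K+1)] / [(1-ρ)(1-ρ^(K+1))]
L = 0.9155 × (1 - 7×0.588776 + 6×0.539024) / ((1 - 0.9155) × (1 - 0.539024)) = 2.6491 requests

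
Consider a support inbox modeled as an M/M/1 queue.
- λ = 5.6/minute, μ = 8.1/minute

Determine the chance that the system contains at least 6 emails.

ρ = λ/μ = 5.6/8.1 = 0.6914
P(N ≥ n) = ρⁿ
P(N ≥ 6) = 0.6914^6
P(N ≥ 6) = 0.1092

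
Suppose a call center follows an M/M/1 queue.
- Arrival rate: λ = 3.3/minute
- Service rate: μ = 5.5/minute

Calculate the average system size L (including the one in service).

ρ = λ/μ = 3.3/5.5 = 0.6000
For M/M/1: L = λ/(μ-λ)
L = 3.3/(5.5-3.3) = 3.3/2.20
L = 1.5000 calls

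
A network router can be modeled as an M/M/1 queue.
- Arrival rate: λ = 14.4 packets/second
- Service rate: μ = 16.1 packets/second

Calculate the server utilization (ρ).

Server utilization: ρ = λ/μ
ρ = 14.4/16.1 = 0.8944
The server is busy 89.44% of the time.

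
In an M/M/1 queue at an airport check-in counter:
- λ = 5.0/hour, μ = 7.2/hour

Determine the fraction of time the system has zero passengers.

ρ = λ/μ = 5.0/7.2 = 0.6944
P(0) = 1 - ρ = 1 - 0.6944 = 0.3056
The server is idle 30.56% of the time.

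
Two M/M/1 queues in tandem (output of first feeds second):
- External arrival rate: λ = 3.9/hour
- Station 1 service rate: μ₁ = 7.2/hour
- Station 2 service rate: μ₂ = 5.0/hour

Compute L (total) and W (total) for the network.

By Jackson's theorem, each station behaves as independent M/M/1.
Station 1: ρ₁ = 3.9/7.2 = 0.5417, L₁ = ρ₁/(1-ρ₁) = λ/(μ₁-λ) = 3.9/3.30 = 1.1818
Station 2: ρ₂ = 3.9/5.0 = 0.7800, L₂ = ρ₂/(1-ρ₂) = λ/(μ₂-λ) = 3.9/1.10 = 3.5455
Total: L = L₁ + L₂ = 1.1818 + 3.5455 = 4.7273
W = L/λ = 4.7273/3.9 = 1.2121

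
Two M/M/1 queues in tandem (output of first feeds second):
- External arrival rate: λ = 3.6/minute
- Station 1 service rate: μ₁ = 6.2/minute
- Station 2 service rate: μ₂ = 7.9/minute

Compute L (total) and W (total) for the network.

By Jackson's theorem, each station behaves as independent M/M/1.
Station 1: ρ₁ = 3.6/6.2 = 0.5806, L₁ = ρ₁/(1-ρ₁) = λ/(μ₁-λ) = 3.6/2.60 = 1.3846
Station 2: ρ₂ = 3.6/7.9 = 0.4557, L₂ = ρ₂/(1-ρ₂) = λ/(μ₂-λ) = 3.6/4.30 = 0.8372
Total: L = L₁ + L₂ = 1.3846 + 0.8372 = 2.2218
W = L/λ = 2.2218/3.6 = 0.6172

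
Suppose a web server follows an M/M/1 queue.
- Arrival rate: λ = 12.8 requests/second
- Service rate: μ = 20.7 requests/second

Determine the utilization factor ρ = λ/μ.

Server utilization: ρ = λ/μ
ρ = 12.8/20.7 = 0.6184
The server is busy 61.84% of the time.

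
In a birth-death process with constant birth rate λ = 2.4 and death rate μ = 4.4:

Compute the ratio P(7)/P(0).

For constant rates: P(n)/P(0) = (λ/μ)^n
P(7)/P(0) = (2.4/4.4)^7 = 0.5455^7 = 0.01437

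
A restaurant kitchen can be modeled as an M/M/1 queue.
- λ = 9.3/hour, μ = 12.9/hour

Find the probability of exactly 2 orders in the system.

ρ = λ/μ = 9.3/12.9 = 0.7209
P(n) = (1-ρ)ρⁿ
P(2) = (1-0.7209) × 0.7209^2
P(2) = 0.2791 × 0.5197
P(2) = 0.1450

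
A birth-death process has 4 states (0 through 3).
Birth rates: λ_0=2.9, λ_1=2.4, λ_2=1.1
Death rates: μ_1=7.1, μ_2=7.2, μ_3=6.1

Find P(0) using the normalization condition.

Ratios P(n)/P(0) = (λ₀···λₙ₋₁)/(μ₁···μₙ):
P(1)/P(0) = (2.9)/(7.1) = 0.40845
P(2)/P(0) = (2.9×2.4)/(7.1×7.2) = 0.13615
P(3)/P(0) = (2.9×2.4×1.1)/(7.1×7.2×6.1) = 0.024552

Normalization: ∑ P(n) = 1
P(0) × (1.0000 + 0.40845 + 0.13615 + 0.024552) = 1
P(0) × 1.5692 = 1
P(0) = 1/1.5692 = 0.6373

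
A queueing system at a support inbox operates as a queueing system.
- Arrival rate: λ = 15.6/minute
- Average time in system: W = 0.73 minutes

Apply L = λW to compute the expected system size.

Little's Law: L = λW
L = 15.6 × 0.73 = 11.3880 emails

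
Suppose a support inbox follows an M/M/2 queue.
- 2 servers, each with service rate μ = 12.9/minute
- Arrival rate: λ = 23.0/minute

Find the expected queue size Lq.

Traffic intensity: ρ = λ/(cμ) = 23.0/(2×12.9) = 0.8915
Since ρ = 0.8915 < 1, system is stable.
Offered load a = λ/μ = cρ = 23.0/12.9 = 1.7829
P₀ = [ Σₙ₌₀^1 aⁿ/n! + a^2/(2!(1-ρ)) ]⁻¹
Σ = a^0/0! + a^1/1! = 1.0000 + 1.7829 = 2.7829
a^2/(2!(1-ρ)) = 3.178895/(2 × 0.1085271) = 14.6456
P₀ = 1/(2.7829 + 14.6456) = 0.05738
Lq = P₀·a^2·ρ / (2!(1-ρ)²) = 0.057377 × 3.1789 × 0.89147 / (2 × 0.011778) = 6.9027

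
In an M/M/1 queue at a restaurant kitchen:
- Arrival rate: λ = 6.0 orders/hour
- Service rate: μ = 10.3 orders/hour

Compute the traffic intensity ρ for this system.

Server utilization: ρ = λ/μ
ρ = 6.0/10.3 = 0.5825
The server is busy 58.25% of the time.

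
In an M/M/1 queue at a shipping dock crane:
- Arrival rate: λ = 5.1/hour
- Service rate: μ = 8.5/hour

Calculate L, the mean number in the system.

ρ = λ/μ = 5.1/8.5 = 0.6000
For M/M/1: L = λ/(μ-λ)
L = 5.1/(8.5-5.1) = 5.1/3.40
L = 1.5000 containers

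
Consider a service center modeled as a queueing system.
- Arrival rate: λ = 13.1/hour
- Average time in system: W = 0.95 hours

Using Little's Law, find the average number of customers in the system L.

Little's Law: L = λW
L = 13.1 × 0.95 = 12.4450 customers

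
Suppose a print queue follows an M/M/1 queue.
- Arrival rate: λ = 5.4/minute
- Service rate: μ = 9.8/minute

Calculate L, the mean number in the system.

ρ = λ/μ = 5.4/9.8 = 0.5510
For M/M/1: L = λ/(μ-λ)
L = 5.4/(9.8-5.4) = 5.4/4.40
L = 1.2273 jobs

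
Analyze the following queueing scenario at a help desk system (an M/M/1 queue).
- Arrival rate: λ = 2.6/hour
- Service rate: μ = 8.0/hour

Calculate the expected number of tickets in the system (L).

ρ = λ/μ = 2.6/8.0 = 0.3250
For M/M/1: L = λ/(μ-λ)
L = 2.6/(8.0-2.6) = 2.6/5.40
L = 0.4815 tickets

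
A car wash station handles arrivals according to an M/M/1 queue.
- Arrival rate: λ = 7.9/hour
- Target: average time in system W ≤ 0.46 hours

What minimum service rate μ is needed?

For M/M/1: W = 1/(μ-λ)
Need W ≤ 0.46, so 1/(μ-λ) ≤ 0.46
μ - λ ≥ 1/0.46 = 2.1739
μ ≥ 7.9 + 2.1739 = 10.0739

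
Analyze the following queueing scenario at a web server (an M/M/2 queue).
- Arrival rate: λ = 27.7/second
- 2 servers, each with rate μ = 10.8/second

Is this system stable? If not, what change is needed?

Stability requires ρ = λ/(cμ) < 1
ρ = 27.7/(2 × 10.8) = 27.7/21.60 = 1.2824
Since 1.2824 ≥ 1, the system is UNSTABLE.
Need c > λ/μ = 27.7/10.8 = 2.56.
Minimum servers needed: c = 3.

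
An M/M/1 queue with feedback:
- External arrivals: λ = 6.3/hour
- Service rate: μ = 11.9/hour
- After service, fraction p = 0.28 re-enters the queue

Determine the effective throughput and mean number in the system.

Effective arrival rate: λ_eff = λ/(1-p) = 6.3/(1-0.28) = 6.3/0.72 = 8.7500
ρ = λ_eff/μ = 8.7500/11.9 = 0.735294
L = ρ/(1-ρ) = 0.735294/(1-0.735294) = 2.7778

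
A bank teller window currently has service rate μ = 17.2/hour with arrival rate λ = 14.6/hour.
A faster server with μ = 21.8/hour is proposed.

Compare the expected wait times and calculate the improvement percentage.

System 1: ρ₁ = 14.6/17.2 = 0.8488, W₁ = 1/(17.2-14.6) = 0.38462
System 2: ρ₂ = 14.6/21.8 = 0.6697, W₂ = 1/(21.8-14.6) = 0.13889
Improvement: (W₁-W₂)/W₁ = (0.38462-0.13889)/0.38462 = 63.89%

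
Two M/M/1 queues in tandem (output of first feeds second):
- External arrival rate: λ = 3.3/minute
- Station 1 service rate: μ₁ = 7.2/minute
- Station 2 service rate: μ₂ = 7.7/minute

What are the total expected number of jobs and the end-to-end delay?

By Jackson's theorem, each station behaves as independent M/M/1.
Station 1: ρ₁ = 3.3/7.2 = 0.4583, L₁ = ρ₁/(1-ρ₁) = λ/(μ₁-λ) = 3.3/3.90 = 0.8462
Station 2: ρ₂ = 3.3/7.7 = 0.4286, L₂ = ρ₂/(1-ρ₂) = λ/(μ₂-λ) = 3.3/4.40 = 0.7500
Total: L = L₁ + L₂ = 0.8462 + 0.7500 = 1.5962
W = L/λ = 1.5962/3.3 = 0.4837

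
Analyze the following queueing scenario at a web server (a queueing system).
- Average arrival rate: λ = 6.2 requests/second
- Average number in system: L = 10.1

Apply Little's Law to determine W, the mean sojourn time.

Little's Law: L = λW, so W = L/λ
W = 10.1/6.2 = 1.6290 seconds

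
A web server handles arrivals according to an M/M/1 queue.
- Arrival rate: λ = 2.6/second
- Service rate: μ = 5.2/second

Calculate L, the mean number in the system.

ρ = λ/μ = 2.6/5.2 = 0.5000
For M/M/1: L = λ/(μ-λ)
L = 2.6/(5.2-2.6) = 2.6/2.60
L = 1.0000 requests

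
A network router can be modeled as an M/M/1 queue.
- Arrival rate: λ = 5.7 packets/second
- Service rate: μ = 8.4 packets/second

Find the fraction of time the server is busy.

Server utilization: ρ = λ/μ
ρ = 5.7/8.4 = 0.6786
The server is busy 67.86% of the time.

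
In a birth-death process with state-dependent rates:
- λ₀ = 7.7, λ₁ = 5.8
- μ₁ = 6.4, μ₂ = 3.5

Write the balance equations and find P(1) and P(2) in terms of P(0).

Balance equations:
State 0: λ₀P₀ = μ₁P₁ → P₁ = (λ₀/μ₁)P₀ = (7.7/6.4)P₀ = 1.2031P₀
State 1: P₂ = (λ₀λ₁)/(μ₁μ₂)P₀ = (7.7×5.8)/(6.4×3.5)P₀ = 1.9937P₀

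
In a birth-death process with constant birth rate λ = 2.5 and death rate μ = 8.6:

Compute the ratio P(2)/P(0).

For constant rates: P(n)/P(0) = (λ/μ)^n
P(2)/P(0) = (2.5/8.6)^2 = 0.2907^2 = 0.08451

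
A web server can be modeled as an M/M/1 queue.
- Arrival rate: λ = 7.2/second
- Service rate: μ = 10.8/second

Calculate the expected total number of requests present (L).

ρ = λ/μ = 7.2/10.8 = 0.6667
For M/M/1: L = λ/(μ-λ)
L = 7.2/(10.8-7.2) = 7.2/3.60
L = 2.0000 requests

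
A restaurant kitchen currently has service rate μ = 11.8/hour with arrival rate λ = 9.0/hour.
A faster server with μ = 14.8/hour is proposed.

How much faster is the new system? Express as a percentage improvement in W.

System 1: ρ₁ = 9.0/11.8 = 0.7627, W₁ = 1/(11.8-9.0) = 0.3571
System 2: ρ₂ = 9.0/14.8 = 0.6081, W₂ = 1/(14.8-9.0) = 0.1724
Improvement: (W₁-W₂)/W₁ = (0.3571-0.1724)/0.3571 = 51.72%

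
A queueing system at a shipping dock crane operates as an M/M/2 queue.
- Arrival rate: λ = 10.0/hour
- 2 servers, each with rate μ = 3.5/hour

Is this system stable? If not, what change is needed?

Stability requires ρ = λ/(cμ) < 1
ρ = 10.0/(2 × 3.5) = 10.0/7.00 = 1.4286
Since 1.4286 ≥ 1, the system is UNSTABLE.
Need c > λ/μ = 10.0/3.5 = 2.86.
Minimum servers needed: c = 3.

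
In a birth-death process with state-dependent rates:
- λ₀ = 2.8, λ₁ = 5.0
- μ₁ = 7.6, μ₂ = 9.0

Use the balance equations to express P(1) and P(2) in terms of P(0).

Balance equations:
State 0: λ₀P₀ = μ₁P₁ → P₁ = (λ₀/μ₁)P₀ = (2.8/7.6)P₀ = 0.3684P₀
State 1: P₂ = (λ₀λ₁)/(μ₁μ₂)P₀ = (2.8×5.0)/(7.6×9.0)P₀ = 0.2047P₀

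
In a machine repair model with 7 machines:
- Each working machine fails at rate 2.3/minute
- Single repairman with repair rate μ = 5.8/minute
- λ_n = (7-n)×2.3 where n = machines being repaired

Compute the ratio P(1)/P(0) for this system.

P(1)/P(0) = ∏_{i=0}^{1-1} λ_i/μ_{i+1}
= (7-0)×2.3/5.8
= 2.7759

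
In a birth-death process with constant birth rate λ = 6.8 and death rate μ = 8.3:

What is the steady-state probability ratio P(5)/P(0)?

For constant rates: P(n)/P(0) = (λ/μ)^n
P(5)/P(0) = (6.8/8.3)^5 = 0.81928^5 = 0.3691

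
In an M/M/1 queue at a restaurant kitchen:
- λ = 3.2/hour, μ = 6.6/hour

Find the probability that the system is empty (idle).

ρ = λ/μ = 3.2/6.6 = 0.4848
P(0) = 1 - ρ = 1 - 0.4848 = 0.5152
The server is idle 51.52% of the time.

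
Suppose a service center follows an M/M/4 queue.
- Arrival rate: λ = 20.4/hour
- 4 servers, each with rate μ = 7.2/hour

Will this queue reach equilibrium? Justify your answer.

Stability requires ρ = λ/(cμ) < 1
ρ = 20.4/(4 × 7.2) = 20.4/28.80 = 0.7083
Since 0.7083 < 1, the system is STABLE.
The servers are busy 70.83% of the time.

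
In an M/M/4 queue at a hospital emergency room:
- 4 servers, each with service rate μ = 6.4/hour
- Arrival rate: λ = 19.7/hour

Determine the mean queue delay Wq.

Traffic intensity: ρ = λ/(cμ) = 19.7/(4×6.4) = 0.7695
Since ρ = 0.7695 < 1, system is stable.
Offered load a = λ/μ = cρ = 19.7/6.4 = 3.0781
P₀ = [ Σₙ₌₀^3 aⁿ/n! + a^4/(4!(1-ρ)) ]⁻¹
Σ = a^0/0! + a^1/1! + a^2/2! + a^3/3! = 1.0000 + 3.0781 + 4.7374 + 4.8608 = 13.6763
a^4/(4!(1-ρ)) = 89.7728/(24 × 0.230469) = 16.2301
P₀ = 1/(13.6763 + 16.2301) = 0.03344
Lq = P₀·a^4·ρ / (4!(1-ρ)²) = 0.033438 × 89.7728 × 0.76953 / (24 × 0.053116) = 1.8121
Wq = Lq/λ = 1.8121/19.7 = 0.09198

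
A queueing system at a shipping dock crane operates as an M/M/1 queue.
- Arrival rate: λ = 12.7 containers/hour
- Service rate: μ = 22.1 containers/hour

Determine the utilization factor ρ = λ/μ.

Server utilization: ρ = λ/μ
ρ = 12.7/22.1 = 0.5747
The server is busy 57.47% of the time.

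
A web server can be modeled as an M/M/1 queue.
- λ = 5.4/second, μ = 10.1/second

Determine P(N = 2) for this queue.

ρ = λ/μ = 5.4/10.1 = 0.5347
P(n) = (1-ρ)ρⁿ
P(2) = (1-0.5347) × 0.5347^2
P(2) = 0.4653 × 0.2859
P(2) = 0.1330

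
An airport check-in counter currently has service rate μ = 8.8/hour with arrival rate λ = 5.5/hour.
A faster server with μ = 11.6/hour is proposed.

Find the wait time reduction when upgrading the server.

System 1: ρ₁ = 5.5/8.8 = 0.6250, W₁ = 1/(8.8-5.5) = 0.30303
System 2: ρ₂ = 5.5/11.6 = 0.4741, W₂ = 1/(11.6-5.5) = 0.16393
Improvement: (W₁-W₂)/W₁ = (0.30303-0.16393)/0.30303 = 45.90%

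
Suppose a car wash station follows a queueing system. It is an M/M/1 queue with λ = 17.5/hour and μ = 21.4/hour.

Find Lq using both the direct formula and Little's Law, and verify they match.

Method 1 (direct): Lq = λ²/(μ(μ-λ)) = 306.25/(21.4 × 3.90) = 3.6694

Method 2 (Little's Law):
W = 1/(μ-λ) = 1/3.90 = 0.25641
Wq = W - 1/μ = 0.25641 - 0.046729 = 0.20968
Lq = λWq = 17.5 × 0.20968 = 3.6694 ✔ (matches Method 1)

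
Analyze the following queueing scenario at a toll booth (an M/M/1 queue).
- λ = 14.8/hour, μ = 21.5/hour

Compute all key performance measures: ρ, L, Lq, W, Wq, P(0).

Step 1: ρ = λ/μ = 14.8/21.5 = 0.6884
Step 2: L = λ/(μ-λ) = 14.8/6.70 = 2.2090
Step 3: Lq = λ²/(μ(μ-λ)) = 219.04/(21.5×6.70) = 1.5206
Step 4: W = 1/(μ-λ) = 1/6.70 = 0.149254
Step 5: Wq = λ/(μ(μ-λ)) = 14.8/(21.5×6.70) = 0.1027
Step 6: P(0) = 1-ρ = 0.3116
Verify: L = λW = 14.8×0.149254 = 2.2090 ✔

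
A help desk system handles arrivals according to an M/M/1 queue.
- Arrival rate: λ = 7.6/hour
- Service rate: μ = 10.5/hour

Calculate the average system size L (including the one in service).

ρ = λ/μ = 7.6/10.5 = 0.7238
For M/M/1: L = λ/(μ-λ)
L = 7.6/(10.5-7.6) = 7.6/2.90
L = 2.6207 tickets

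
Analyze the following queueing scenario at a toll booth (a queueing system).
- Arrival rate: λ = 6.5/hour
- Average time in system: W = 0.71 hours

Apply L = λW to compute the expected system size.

Little's Law: L = λW
L = 6.5 × 0.71 = 4.6150 vehicles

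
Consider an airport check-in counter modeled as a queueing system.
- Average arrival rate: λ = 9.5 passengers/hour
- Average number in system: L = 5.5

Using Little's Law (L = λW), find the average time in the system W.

Little's Law: L = λW, so W = L/λ
W = 5.5/9.5 = 0.5789 hours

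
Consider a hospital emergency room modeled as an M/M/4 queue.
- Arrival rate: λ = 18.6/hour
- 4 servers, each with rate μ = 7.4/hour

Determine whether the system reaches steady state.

Stability requires ρ = λ/(cμ) < 1
ρ = 18.6/(4 × 7.4) = 18.6/29.60 = 0.6284
Since 0.6284 < 1, the system is STABLE.
The servers are busy 62.84% of the time.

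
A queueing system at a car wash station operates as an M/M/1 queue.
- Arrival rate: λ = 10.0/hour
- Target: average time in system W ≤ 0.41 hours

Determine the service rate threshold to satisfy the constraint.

For M/M/1: W = 1/(μ-λ)
Need W ≤ 0.41, so 1/(μ-λ) ≤ 0.41
μ - λ ≥ 1/0.41 = 2.4390
μ ≥ 10.0 + 2.4390 = 12.4390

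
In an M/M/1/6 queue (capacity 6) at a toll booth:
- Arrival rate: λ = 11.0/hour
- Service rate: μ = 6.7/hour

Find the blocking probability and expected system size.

ρ = λ/μ = 11.0/6.7 = 1.6418
P₀ = (1-ρ)/(1-ρ^(K+1)) = (1-1.6418)/(1-1.6418^7) = -0.6418/-31.1545 = 0.02060
P_K = P₀×ρ^K = 0.020601 × 1.6418^6 = 0.020601 × 19.5849 = 0.4035
Blocking probability P_6 = 0.4035 (40.35%)
L = ρ[1 - (K+1)ρ^K + Kρ^(K+1)] / [(1-ρ)(1-ρ^(K+1))]
L = 1.6418 × (1 - 7×19.5849 + 6×32.1545) / ((1 - 1.6418) × (1 - 32.1545)) = 4.6666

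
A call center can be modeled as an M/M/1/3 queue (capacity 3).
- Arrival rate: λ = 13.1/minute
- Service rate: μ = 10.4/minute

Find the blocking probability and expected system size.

ρ = λ/μ = 13.1/10.4 = 1.2596
P₀ = (1-ρ)/(1-ρ^(K+1)) = (1-1.2596)/(1-1.2596^4) = -0.2596/-1.5173 = 0.1711
P_K = P₀×ρ^K = 0.1711 × 1.2596^3 = 0.1711 × 1.9985 = 0.3419
Blocking probability P_3 = 0.3419 (34.19%)
L = ρ[1 - (K+1)ρ^K + Kρ^(K+1)] / [(1-ρ)(1-ρ^(K+1))]
L = 1.2596 × (1 - 4×1.99847 + 3×2.51727) / ((1 - 1.2596) × (1 - 2.51727)) = 1.7842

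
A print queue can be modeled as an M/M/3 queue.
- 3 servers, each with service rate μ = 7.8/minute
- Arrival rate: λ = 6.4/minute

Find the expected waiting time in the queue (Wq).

Traffic intensity: ρ = λ/(cμ) = 6.4/(3×7.8) = 0.2735
Since ρ = 0.2735 < 1, system is stable.
Offered load a = λ/μ = cρ = 6.4/7.8 = 0.8205
P₀ = [ Σₙ₌₀^2 aⁿ/n! + a^3/(3!(1-ρ)) ]⁻¹
Σ = a^0/0! + a^1/1! + a^2/2! = 1.0000 + 0.8205 + 0.3366 = 2.1571
a^3/(3!(1-ρ)) = 0.5524/(6 × 0.7265) = 0.1267
P₀ = 1/(2.1571 + 0.1267) = 0.4379
Lq = P₀·a^3·ρ / (3!(1-ρ)²) = 0.4379 × 0.5524 × 0.2735 / (6 × 0.5278) = 0.02089
Wq = Lq/λ = 0.02089/6.4 = 0.003264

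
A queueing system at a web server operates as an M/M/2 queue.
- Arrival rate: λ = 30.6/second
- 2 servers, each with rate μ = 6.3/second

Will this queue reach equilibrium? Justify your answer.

Stability requires ρ = λ/(cμ) < 1
ρ = 30.6/(2 × 6.3) = 30.6/12.60 = 2.4286
Since 2.4286 ≥ 1, the system is UNSTABLE.
Need c > λ/μ = 30.6/6.3 = 4.86.
Minimum servers needed: c = 5.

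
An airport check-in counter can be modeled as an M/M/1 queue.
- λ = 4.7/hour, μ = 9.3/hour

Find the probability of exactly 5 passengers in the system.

ρ = λ/μ = 4.7/9.3 = 0.5054
P(n) = (1-ρ)ρⁿ
P(5) = (1-0.5054) × 0.5054^5
P(5) = 0.4946 × 0.03297
P(5) = 0.01631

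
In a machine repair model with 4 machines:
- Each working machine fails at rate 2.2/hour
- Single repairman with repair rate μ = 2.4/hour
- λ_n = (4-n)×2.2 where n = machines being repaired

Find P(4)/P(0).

P(4)/P(0) = ∏_{i=0}^{4-1} λ_i/μ_{i+1}
= (4-0)×2.2/2.4 × (4-1)×2.2/2.4 × (4-2)×2.2/2.4 × (4-3)×2.2/2.4
= 16.9456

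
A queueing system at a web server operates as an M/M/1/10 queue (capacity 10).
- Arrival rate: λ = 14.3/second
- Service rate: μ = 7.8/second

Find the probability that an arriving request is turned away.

ρ = λ/μ = 14.3/7.8 = 1.8333
P₀ = (1-ρ)/(1-ρ^(K+1)) = (1-1.8333)/(1-1.8333^11) = -0.8333/-785.2650 = 0.001061
P_K = P₀×ρ^K = 0.0010612 × 1.8333^10 = 0.0010612 × 428.8796 = 0.4551
Blocking probability = 45.51%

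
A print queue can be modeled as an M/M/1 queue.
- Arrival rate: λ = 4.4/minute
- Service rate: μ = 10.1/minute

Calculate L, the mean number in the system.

ρ = λ/μ = 4.4/10.1 = 0.4356
For M/M/1: L = λ/(μ-λ)
L = 4.4/(10.1-4.4) = 4.4/5.70
L = 0.7719 jobs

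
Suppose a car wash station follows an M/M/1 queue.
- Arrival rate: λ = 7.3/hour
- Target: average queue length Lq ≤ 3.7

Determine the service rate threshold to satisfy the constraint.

For M/M/1: Lq = λ²/(μ(μ-λ))
Need Lq ≤ 3.7, i.e. μ(μ-λ) ≥ λ²/3.7
μ² - 7.3μ - 53.29/3.7 ≥ 0  →  μ² - 7.3μ - 14.402703 ≥ 0
Quadratic formula (positive root): μ = [λ + √(λ² + 4×14.402703)]/2
Discriminant: 53.29 + 4×14.402703 = 110.90081, √110.90081 = 10.53095
μ ≥ (7.3 + 10.53095)/2 = 8.9155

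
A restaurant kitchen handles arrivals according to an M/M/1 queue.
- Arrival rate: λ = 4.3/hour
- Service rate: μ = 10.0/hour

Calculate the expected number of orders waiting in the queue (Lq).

ρ = λ/μ = 4.3/10.0 = 0.4300
For M/M/1: Lq = λ²/(μ(μ-λ))
Lq = 18.49/(10.0 × 5.70)
Lq = 0.3244 orders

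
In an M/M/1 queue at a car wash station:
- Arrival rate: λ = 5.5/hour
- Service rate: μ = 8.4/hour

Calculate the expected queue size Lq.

ρ = λ/μ = 5.5/8.4 = 0.6548
For M/M/1: Lq = λ²/(μ(μ-λ))
Lq = 30.25/(8.4 × 2.90)
Lq = 1.2418 cars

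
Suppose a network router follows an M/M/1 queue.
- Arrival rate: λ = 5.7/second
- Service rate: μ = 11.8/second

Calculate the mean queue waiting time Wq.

First, compute utilization: ρ = λ/μ = 5.7/11.8 = 0.4831
For M/M/1: Wq = λ/(μ(μ-λ))
Wq = 5.7/(11.8 × (11.8-5.7))
Wq = 5.7/(11.8 × 6.10)
Wq = 0.07919 seconds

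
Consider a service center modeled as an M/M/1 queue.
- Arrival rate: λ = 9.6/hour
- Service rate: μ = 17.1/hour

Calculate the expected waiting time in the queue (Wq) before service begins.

First, compute utilization: ρ = λ/μ = 9.6/17.1 = 0.5614
For M/M/1: Wq = λ/(μ(μ-λ))
Wq = 9.6/(17.1 × (17.1-9.6))
Wq = 9.6/(17.1 × 7.50)
Wq = 0.07485 hours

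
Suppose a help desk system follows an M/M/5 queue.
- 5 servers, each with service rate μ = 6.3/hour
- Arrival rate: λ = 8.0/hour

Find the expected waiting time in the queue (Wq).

Traffic intensity: ρ = λ/(cμ) = 8.0/(5×6.3) = 0.2540
Since ρ = 0.2540 < 1, system is stable.
Offered load a = λ/μ = cρ = 8.0/6.3 = 1.2698
P₀ = [ Σₙ₌₀^4 aⁿ/n! + a^5/(5!(1-ρ)) ]⁻¹
Σ = a^0/0! + a^1/1! + a^2/2! + a^3/3! + a^4/4! = 1.0000 + 1.2698 + 0.80625 + 0.34127 + 0.10834 = 3.5257
a^5/(5!(1-ρ)) = 3.3018/(120 × 0.7460) = 0.03688
P₀ = 1/(3.5257 + 0.03688) = 0.2807
Lq = P₀·a^5·ρ / (5!(1-ρ)²) = 0.28070 × 3.3018 × 0.25397 / (120 × 0.55656) = 0.003524
Wq = Lq/λ = 0.003524/8.0 = 0.0004405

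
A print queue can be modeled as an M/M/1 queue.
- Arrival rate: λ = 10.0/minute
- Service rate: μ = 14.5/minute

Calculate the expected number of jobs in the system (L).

ρ = λ/μ = 10.0/14.5 = 0.6897
For M/M/1: L = λ/(μ-λ)
L = 10.0/(14.5-10.0) = 10.0/4.50
L = 2.2222 jobs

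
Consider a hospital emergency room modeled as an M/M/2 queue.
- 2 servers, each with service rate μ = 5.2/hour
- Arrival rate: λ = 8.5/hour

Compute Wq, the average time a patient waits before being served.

Traffic intensity: ρ = λ/(cμ) = 8.5/(2×5.2) = 0.8173
Since ρ = 0.8173 < 1, system is stable.
Offered load a = λ/μ = cρ = 8.5/5.2 = 1.6346
P₀ = [ Σₙ₌₀^1 aⁿ/n! + a^2/(2!(1-ρ)) ]⁻¹
Σ = a^0/0! + a^1/1! = 1.0000 + 1.6346 = 2.6346
a^2/(2!(1-ρ)) = 2.67197/(2 × 0.182692) = 7.3128
P₀ = 1/(2.6346 + 7.3128) = 0.1005
Lq = P₀·a^2·ρ / (2!(1-ρ)²) = 0.100529 × 2.67197 × 0.817308 / (2 × 0.0333765) = 3.2888
Wq = Lq/λ = 3.2888/8.5 = 0.3869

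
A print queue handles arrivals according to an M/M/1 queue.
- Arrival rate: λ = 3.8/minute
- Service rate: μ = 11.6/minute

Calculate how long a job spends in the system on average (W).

First, compute utilization: ρ = λ/μ = 3.8/11.6 = 0.3276
For M/M/1: W = 1/(μ-λ)
W = 1/(11.6-3.8) = 1/7.80
W = 0.1282 minutes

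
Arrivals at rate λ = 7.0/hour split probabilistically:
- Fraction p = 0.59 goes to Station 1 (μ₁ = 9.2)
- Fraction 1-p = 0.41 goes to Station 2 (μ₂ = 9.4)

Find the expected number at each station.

Effective rates: λ₁ = 7.0×0.59 = 4.13, λ₂ = 7.0×0.41 = 2.87
Station 1: ρ₁ = 4.13/9.2 = 0.4489, L₁ = ρ₁/(1-ρ₁) = 0.4489/(1-0.4489) = 0.8146
Station 2: ρ₂ = 2.87/9.4 = 0.3053, L₂ = ρ₂/(1-ρ₂) = 0.3053/(1-0.3053) = 0.4395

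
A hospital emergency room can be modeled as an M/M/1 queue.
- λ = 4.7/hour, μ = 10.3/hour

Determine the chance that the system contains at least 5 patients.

ρ = λ/μ = 4.7/10.3 = 0.4563
P(N ≥ n) = ρⁿ
P(N ≥ 5) = 0.4563^5
P(N ≥ 5) = 0.01978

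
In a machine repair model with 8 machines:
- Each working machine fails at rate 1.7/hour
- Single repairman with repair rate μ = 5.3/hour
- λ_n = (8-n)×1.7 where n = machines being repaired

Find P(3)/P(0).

P(3)/P(0) = ∏_{i=0}^{3-1} λ_i/μ_{i+1}
= (8-0)×1.7/5.3 × (8-1)×1.7/5.3 × (8-2)×1.7/5.3
= 11.0881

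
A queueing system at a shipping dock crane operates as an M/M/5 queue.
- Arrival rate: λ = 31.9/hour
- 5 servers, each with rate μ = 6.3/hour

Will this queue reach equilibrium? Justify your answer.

Stability requires ρ = λ/(cμ) < 1
ρ = 31.9/(5 × 6.3) = 31.9/31.50 = 1.0127
Since 1.0127 ≥ 1, the system is UNSTABLE.
Need c > λ/μ = 31.9/6.3 = 5.06.
Minimum servers needed: c = 6.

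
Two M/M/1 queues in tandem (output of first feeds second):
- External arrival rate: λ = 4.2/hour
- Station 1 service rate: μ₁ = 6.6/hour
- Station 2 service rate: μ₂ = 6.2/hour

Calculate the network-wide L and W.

By Jackson's theorem, each station behaves as independent M/M/1.
Station 1: ρ₁ = 4.2/6.6 = 0.6364, L₁ = ρ₁/(1-ρ₁) = λ/(μ₁-λ) = 4.2/2.40 = 1.7500
Station 2: ρ₂ = 4.2/6.2 = 0.6774, L₂ = ρ₂/(1-ρ₂) = λ/(μ₂-λ) = 4.2/2.00 = 2.1000
Total: L = L₁ + L₂ = 1.7500 + 2.1000 = 3.8500
W = L/λ = 3.8500/4.2 = 0.9167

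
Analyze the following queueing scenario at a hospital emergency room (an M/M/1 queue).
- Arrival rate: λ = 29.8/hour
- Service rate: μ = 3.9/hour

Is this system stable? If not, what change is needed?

Stability requires ρ = λ/(cμ) < 1
ρ = 29.8/(1 × 3.9) = 29.8/3.90 = 7.6410
Since 7.6410 ≥ 1, the system is UNSTABLE.
Queue grows without bound. Need μ > λ = 29.8.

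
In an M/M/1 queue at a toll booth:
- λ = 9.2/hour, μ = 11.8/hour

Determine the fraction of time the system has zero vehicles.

ρ = λ/μ = 9.2/11.8 = 0.7797
P(0) = 1 - ρ = 1 - 0.7797 = 0.2203
The server is idle 22.03% of the time.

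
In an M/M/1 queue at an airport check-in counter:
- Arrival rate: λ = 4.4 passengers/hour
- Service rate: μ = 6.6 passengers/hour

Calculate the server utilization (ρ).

Server utilization: ρ = λ/μ
ρ = 4.4/6.6 = 0.6667
The server is busy 66.67% of the time.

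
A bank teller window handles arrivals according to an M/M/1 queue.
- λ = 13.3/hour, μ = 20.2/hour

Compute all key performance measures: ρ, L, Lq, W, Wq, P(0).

Step 1: ρ = λ/μ = 13.3/20.2 = 0.6584
Step 2: L = λ/(μ-λ) = 13.3/6.90 = 1.9275
Step 3: Lq = λ²/(μ(μ-λ)) = 176.89/(20.2×6.90) = 1.2691
Step 4: W = 1/(μ-λ) = 1/6.90 = 0.144928
Step 5: Wq = λ/(μ(μ-λ)) = 13.3/(20.2×6.90) = 0.09542
Step 6: P(0) = 1-ρ = 0.3416
Verify: L = λW = 13.3×0.144928 = 1.9275 ✔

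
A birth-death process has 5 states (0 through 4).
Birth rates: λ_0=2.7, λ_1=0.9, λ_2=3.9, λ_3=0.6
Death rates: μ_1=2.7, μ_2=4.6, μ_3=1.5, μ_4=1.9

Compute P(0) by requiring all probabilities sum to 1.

Ratios P(n)/P(0) = (λ₀···λₙ₋₁)/(μ₁···μₙ):
P(1)/P(0) = (2.7)/(2.7) = 1.0000
P(2)/P(0) = (2.7×0.9)/(2.7×4.6) = 0.1957
P(3)/P(0) = (2.7×0.9×3.9)/(2.7×4.6×1.5) = 0.5087
P(4)/P(0) = (2.7×0.9×3.9×0.6)/(2.7×4.6×1.5×1.9) = 0.1606

Normalization: ∑ P(n) = 1
P(0) × (1.0000 + 1.0000 + 0.1957 + 0.5087 + 0.1606) = 1
P(0) × 2.8650 = 1
P(0) = 1/2.8650 = 0.3490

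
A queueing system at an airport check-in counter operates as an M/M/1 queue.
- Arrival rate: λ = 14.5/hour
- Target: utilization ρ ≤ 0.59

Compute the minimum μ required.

ρ = λ/μ, so μ = λ/ρ
μ ≥ 14.5/0.59 = 24.5763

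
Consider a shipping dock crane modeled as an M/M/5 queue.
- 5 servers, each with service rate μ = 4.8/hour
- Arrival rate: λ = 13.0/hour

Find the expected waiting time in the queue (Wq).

Traffic intensity: ρ = λ/(cμ) = 13.0/(5×4.8) = 0.5417
Since ρ = 0.5417 < 1, system is stable.
Offered load a = λ/μ = cρ = 13.0/4.8 = 2.7083
P₀ = [ Σₙ₌₀^4 aⁿ/n! + a^5/(5!(1-ρ)) ]⁻¹
Σ = a^0/0! + a^1/1! + a^2/2! + a^3/3! + a^4/4! = 1.0000 + 2.7083 + 3.6675 + 3.3110 + 2.2418 = 12.9286
a^5/(5!(1-ρ)) = 145.7171/(120 × 0.45833) = 2.6494
P₀ = 1/(12.9286 + 2.6494) = 0.06419
Lq = P₀·a^5·ρ / (5!(1-ρ)²) = 0.06419 × 145.7171 × 0.5417 / (120 × 0.2101) = 0.2010
Wq = Lq/λ = 0.2010/13.0 = 0.01546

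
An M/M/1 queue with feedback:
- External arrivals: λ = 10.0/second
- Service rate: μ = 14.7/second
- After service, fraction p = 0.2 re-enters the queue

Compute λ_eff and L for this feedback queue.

Effective arrival rate: λ_eff = λ/(1-p) = 10.0/(1-0.2) = 10.0/0.80 = 12.5000
ρ = λ_eff/μ = 12.5000/14.7 = 0.85034
L = ρ/(1-ρ) = 0.85034/(1-0.85034) = 5.6818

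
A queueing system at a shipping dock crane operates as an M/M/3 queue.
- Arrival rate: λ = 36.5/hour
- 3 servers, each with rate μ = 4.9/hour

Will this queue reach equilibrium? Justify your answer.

Stability requires ρ = λ/(cμ) < 1
ρ = 36.5/(3 × 4.9) = 36.5/14.70 = 2.4830
Since 2.4830 ≥ 1, the system is UNSTABLE.
Need c > λ/μ = 36.5/4.9 = 7.45.
Minimum servers needed: c = 8.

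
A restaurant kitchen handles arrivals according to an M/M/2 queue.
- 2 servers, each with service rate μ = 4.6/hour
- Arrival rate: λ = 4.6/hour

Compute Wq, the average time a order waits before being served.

Traffic intensity: ρ = λ/(cμ) = 4.6/(2×4.6) = 0.5000
Since ρ = 0.5000 < 1, system is stable.
Offered load a = λ/μ = cρ = 4.6/4.6 = 1.0000
P₀ = [ Σₙ₌₀^1 aⁿ/n! + a^2/(2!(1-ρ)) ]⁻¹
Σ = a^0/0! + a^1/1! = 1.0000 + 1.0000 = 2.0000
a^2/(2!(1-ρ)) = 1.0000/(2 × 0.5000) = 1.0000
P₀ = 1/(2.0000 + 1.0000) = 0.3333
Lq = P₀·a^2·ρ / (2!(1-ρ)²) = 0.3333 × 1.0000 × 0.5000 / (2 × 0.2500) = 0.3333
Wq = Lq/λ = 0.3333/4.6 = 0.07246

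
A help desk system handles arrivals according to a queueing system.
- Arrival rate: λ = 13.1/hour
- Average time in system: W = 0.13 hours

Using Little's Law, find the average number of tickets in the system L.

Little's Law: L = λW
L = 13.1 × 0.13 = 1.7030 tickets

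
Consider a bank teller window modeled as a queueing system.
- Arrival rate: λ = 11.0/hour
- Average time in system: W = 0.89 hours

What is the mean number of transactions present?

Little's Law: L = λW
L = 11.0 × 0.89 = 9.7900 transactions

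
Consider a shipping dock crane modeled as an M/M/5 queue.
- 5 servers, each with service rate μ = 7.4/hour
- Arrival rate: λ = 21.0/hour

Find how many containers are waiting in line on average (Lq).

Traffic intensity: ρ = λ/(cμ) = 21.0/(5×7.4) = 0.5676
Since ρ = 0.5676 < 1, system is stable.
Offered load a = λ/μ = cρ = 21.0/7.4 = 2.8378
P₀ = [ Σₙ₌₀^4 aⁿ/n! + a^5/(5!(1-ρ)) ]⁻¹
Σ = a^0/0! + a^1/1! + a^2/2! + a^3/3! + a^4/4! = 1.0000 + 2.8378 + 4.0267 + 3.8090 + 2.7023 = 14.3758
a^5/(5!(1-ρ)) = 184.0509/(120 × 0.43243) = 3.5468
P₀ = 1/(14.3758 + 3.5468) = 0.05580
Lq = P₀·a^5·ρ / (5!(1-ρ)²) = 0.055795 × 184.0509 × 0.56757 / (120 × 0.18700) = 0.2597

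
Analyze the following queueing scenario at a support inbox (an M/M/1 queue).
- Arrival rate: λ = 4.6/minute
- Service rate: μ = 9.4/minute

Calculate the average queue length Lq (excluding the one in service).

ρ = λ/μ = 4.6/9.4 = 0.4894
For M/M/1: Lq = λ²/(μ(μ-λ))
Lq = 21.16/(9.4 × 4.80)
Lq = 0.4690 emails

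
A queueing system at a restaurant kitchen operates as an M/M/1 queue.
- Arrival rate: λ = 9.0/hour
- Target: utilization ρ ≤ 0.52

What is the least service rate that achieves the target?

ρ = λ/μ, so μ = λ/ρ
μ ≥ 9.0/0.52 = 17.3077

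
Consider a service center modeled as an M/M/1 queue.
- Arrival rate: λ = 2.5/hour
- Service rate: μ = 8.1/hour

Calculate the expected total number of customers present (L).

ρ = λ/μ = 2.5/8.1 = 0.3086
For M/M/1: L = λ/(μ-λ)
L = 2.5/(8.1-2.5) = 2.5/5.60
L = 0.4464 customers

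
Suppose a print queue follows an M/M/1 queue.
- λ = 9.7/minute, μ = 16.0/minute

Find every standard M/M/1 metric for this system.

Step 1: ρ = λ/μ = 9.7/16.0 = 0.6062
Step 2: L = λ/(μ-λ) = 9.7/6.30 = 1.5397
Step 3: Lq = λ²/(μ(μ-λ)) = 94.09/(16.0×6.30) = 0.9334
Step 4: W = 1/(μ-λ) = 1/6.30 = 0.15873
Step 5: Wq = λ/(μ(μ-λ)) = 9.7/(16.0×6.30) = 0.09623
Step 6: P(0) = 1-ρ = 0.3938
Verify: L = λW = 9.7×0.15873 = 1.5397 ✔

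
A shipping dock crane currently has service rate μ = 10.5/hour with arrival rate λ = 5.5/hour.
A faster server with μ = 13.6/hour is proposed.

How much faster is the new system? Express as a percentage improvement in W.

System 1: ρ₁ = 5.5/10.5 = 0.5238, W₁ = 1/(10.5-5.5) = 0.20000
System 2: ρ₂ = 5.5/13.6 = 0.4044, W₂ = 1/(13.6-5.5) = 0.12346
Improvement: (W₁-W₂)/W₁ = (0.20000-0.12346)/0.20000 = 38.27%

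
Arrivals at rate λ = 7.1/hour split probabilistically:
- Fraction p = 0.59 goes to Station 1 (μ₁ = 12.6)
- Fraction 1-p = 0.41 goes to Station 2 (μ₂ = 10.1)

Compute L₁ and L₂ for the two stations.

Effective rates: λ₁ = 7.1×0.59 = 4.189, λ₂ = 7.1×0.41 = 2.911
Station 1: ρ₁ = 4.189/12.6 = 0.33246, L₁ = ρ₁/(1-ρ₁) = 0.33246/(1-0.33246) = 0.4980
Station 2: ρ₂ = 2.911/10.1 = 0.2882, L₂ = ρ₂/(1-ρ₂) = 0.2882/(1-0.2882) = 0.4049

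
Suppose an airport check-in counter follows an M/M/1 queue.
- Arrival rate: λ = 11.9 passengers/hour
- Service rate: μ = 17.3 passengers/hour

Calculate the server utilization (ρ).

Server utilization: ρ = λ/μ
ρ = 11.9/17.3 = 0.6879
The server is busy 68.79% of the time.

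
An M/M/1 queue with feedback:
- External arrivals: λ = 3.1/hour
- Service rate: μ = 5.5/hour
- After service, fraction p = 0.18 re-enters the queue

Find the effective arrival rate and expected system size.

Effective arrival rate: λ_eff = λ/(1-p) = 3.1/(1-0.18) = 3.1/0.82 = 3.7805
ρ = λ_eff/μ = 3.7805/5.5 = 0.68736
L = ρ/(1-ρ) = 0.68736/(1-0.68736) = 2.1986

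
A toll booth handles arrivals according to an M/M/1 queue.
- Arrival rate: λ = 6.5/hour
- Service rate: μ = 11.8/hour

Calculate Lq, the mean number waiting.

ρ = λ/μ = 6.5/11.8 = 0.5508
For M/M/1: Lq = λ²/(μ(μ-λ))
Lq = 42.25/(11.8 × 5.30)
Lq = 0.6756 vehicles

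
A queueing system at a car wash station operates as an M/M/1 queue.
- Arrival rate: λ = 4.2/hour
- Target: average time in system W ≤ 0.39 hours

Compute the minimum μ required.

For M/M/1: W = 1/(μ-λ)
Need W ≤ 0.39, so 1/(μ-λ) ≤ 0.39
μ - λ ≥ 1/0.39 = 2.5641
μ ≥ 4.2 + 2.5641 = 6.7641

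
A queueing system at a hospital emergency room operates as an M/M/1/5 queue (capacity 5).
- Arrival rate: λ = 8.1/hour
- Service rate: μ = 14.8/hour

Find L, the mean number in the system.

ρ = λ/μ = 8.1/14.8 = 0.5473
P₀ = (1-ρ)/(1-ρ^(K+1)) = (1-0.5473)/(1-0.5473^6) = 0.4527/0.9731 = 0.4652
P_K = P₀×ρ^K = 0.46520 × 0.5473^5 = 0.46520 × 0.049105 = 0.02284
L = ρ[1 - (K+1)ρ^K + Kρ^(K+1)] / [(1-ρ)(1-ρ^(K+1))]
L = 0.5473 × (1 - 6×0.04911 + 5×0.02688) / ((1 - 0.5473) × (1 - 0.02688)) = 1.0433 patients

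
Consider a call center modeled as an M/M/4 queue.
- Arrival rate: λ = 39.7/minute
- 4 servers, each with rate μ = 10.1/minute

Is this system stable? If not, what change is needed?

Stability requires ρ = λ/(cμ) < 1
ρ = 39.7/(4 × 10.1) = 39.7/40.40 = 0.9827
Since 0.9827 < 1, the system is STABLE.
The servers are busy 98.27% of the time.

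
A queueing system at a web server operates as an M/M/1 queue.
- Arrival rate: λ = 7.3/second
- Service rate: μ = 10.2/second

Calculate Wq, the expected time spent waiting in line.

First, compute utilization: ρ = λ/μ = 7.3/10.2 = 0.7157
For M/M/1: Wq = λ/(μ(μ-λ))
Wq = 7.3/(10.2 × (10.2-7.3))
Wq = 7.3/(10.2 × 2.90)
Wq = 0.2468 seconds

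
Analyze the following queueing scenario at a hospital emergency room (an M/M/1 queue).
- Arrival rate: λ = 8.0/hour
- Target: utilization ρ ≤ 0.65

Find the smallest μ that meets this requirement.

ρ = λ/μ, so μ = λ/ρ
μ ≥ 8.0/0.65 = 12.3077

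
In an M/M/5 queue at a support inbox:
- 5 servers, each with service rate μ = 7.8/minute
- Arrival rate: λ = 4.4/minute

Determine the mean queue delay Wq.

Traffic intensity: ρ = λ/(cμ) = 4.4/(5×7.8) = 0.1128
Since ρ = 0.1128 < 1, system is stable.
Offered load a = λ/μ = cρ = 4.4/7.8 = 0.5641
P₀ = [ Σₙ₌₀^4 aⁿ/n! + a^5/(5!(1-ρ)) ]⁻¹
Σ = a^0/0! + a^1/1! + a^2/2! + a^3/3! + a^4/4! = 1.0000 + 0.5641 + 0.1591 + 0.02992 + 0.004219 = 1.7573
a^5/(5!(1-ρ)) = 0.05712/(120 × 0.8872) = 0.0005365
P₀ = 1/(1.7573 + 0.0005365) = 0.5689
Lq = P₀·a^5·ρ / (5!(1-ρ)²) = 0.5689 × 0.05712 × 0.1128 / (120 × 0.7871) = 0.00003881
Wq = Lq/λ = 0.000038814/4.4 = 0.000008821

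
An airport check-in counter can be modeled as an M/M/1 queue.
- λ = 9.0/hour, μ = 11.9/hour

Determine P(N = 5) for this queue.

ρ = λ/μ = 9.0/11.9 = 0.7563
P(n) = (1-ρ)ρⁿ
P(5) = (1-0.7563) × 0.7563^5
P(5) = 0.24370 × 0.24744
P(5) = 0.06030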